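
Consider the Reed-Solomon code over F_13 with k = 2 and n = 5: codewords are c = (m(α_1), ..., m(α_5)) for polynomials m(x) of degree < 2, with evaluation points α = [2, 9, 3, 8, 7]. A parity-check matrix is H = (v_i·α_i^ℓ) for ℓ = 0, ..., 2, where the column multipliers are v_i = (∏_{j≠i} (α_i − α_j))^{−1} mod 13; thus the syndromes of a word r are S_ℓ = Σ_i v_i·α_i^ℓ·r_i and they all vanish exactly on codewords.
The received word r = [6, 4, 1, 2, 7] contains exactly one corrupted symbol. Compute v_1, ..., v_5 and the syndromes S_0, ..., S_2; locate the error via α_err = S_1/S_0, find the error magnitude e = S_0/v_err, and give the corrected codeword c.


S = (12, 4, 10), error at position 2, error magnitude e = 7, c = [6, 10, 1, 2, 7].

Step 1: column multipliers v_i = (∏_{j≠i}(α_i − α_j))^{−1} mod 13.
  i = 1 (α = 2): (2−9)(2−3)(2−8)(2−7) = (−7)·(−1)·(−6)·(−5) = 210 ≡ 2, so v_1 = 2^{−1} = 7 (mod 13).
  i = 2 (α = 9): (9−2)(9−3)(9−8)(9−7) = 7·6·1·2 = 84 ≡ 6, so v_2 = 6^{−1} = 11 (mod 13).
  i = 3 (α = 3): (3−2)(3−9)(3−8)(3−7) = 1·(−6)·(−5)·(−4) = −120 ≡ 10, so v_3 = 10^{−1} = 4 (mod 13).
  i = 4 (α = 8): (8−2)(8−9)(8−3)(8−7) = 6·(−1)·5·1 = −30 ≡ 9, so v_4 = 9^{−1} = 3 (mod 13).
  i = 5 (α = 7): (7−2)(7−9)(7−3)(7−8) = 5·(−2)·4·(−1) = 40 ≡ 1, so v_5 = 1^{−1} = 1 (mod 13).
  v = [7, 11, 4, 3, 1].
Step 2: syndromes of r = [6, 4, 1, 2, 7] (all sums mod 13).
  S_0 = Σ v_i r_i = 7·6 + 11·4 + 4·1 + 3·2 + 1·7 = 103 ≡ 12.
  S_1 = Σ v_i α_i r_i = 7·2·6 + 11·9·4 + 4·3·1 + 3·8·2 + 1·7·7 = 589 ≡ 4.
  α_i^2 mod 13 = [4, 3, 9, 12, 10].
  S_2 = Σ v_i α_i^2 r_i = 7·4·6 + 11·3·4 + 4·9·1 + 3·12·2 + 1·10·7 = 478 ≡ 10.
  S = (12, 4, 10) ≠ 0, so r is not a codeword (an error is present).
Step 3: locate the error. For a single error e at position i, S_ℓ = v_i·e·α_i^ℓ, so α_err = S_1/S_0.
  S_0^{−1} = 12^{−1} = 12 (mod 13), so α_err = 4·12 = 48 ≡ 9 = α_2. Error position i = 2.
  Consistency check: S_2/S_1 = 10·10 = 100 ≡ 9 = α_err ✓ (single-error assumption holds).
Step 4: error magnitude e = S_0/v_2 = S_0·∏_{j≠2}(α_2 − α_j) = 12·6 = 72 ≡ 7 (mod 13).
Step 5: correct position 2: c_2 = r_2 − e = 4 − 7 ≡ 10 (mod 13). Hence c = [6, 10, 1, 2, 7].
  Check: interpolating c through the α_i gives m(x) = 3 + 8·x (degree < 2) with m(α_i) = c_i for every i, so c is indeed a codeword.


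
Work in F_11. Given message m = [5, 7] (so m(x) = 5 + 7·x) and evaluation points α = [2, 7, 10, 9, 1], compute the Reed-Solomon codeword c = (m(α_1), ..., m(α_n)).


c = [8, 10, 9, 2, 1]

Message polynomial: m(x) = 5 + 7·x (mod 11).
For each evaluation point α_i, compute m(α_i) mod 11:
  α_1 = 2: Horner steps 7 → 8, so m(2) = 8.
  α_2 = 7: Horner steps 7 → 10, so m(7) = 10.
  α_3 = 10: Horner steps 7 → 9, so m(10) = 9.
  α_4 = 9: Horner steps 7 → 2, so m(9) = 2.
  α_5 = 1: Horner steps 7 → 1, so m(1) = 1.
Codeword c = [8, 10, 9, 2, 1] ∈ F_11^5.


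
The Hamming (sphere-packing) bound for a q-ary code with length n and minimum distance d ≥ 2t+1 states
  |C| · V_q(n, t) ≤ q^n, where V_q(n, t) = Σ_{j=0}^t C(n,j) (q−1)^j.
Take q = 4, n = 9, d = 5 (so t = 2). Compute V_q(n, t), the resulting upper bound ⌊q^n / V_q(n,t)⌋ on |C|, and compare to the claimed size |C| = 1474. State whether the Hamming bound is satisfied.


V_q(n, t) = 352, q^n = 262144, Hamming bound = 744, |C| = 1474 > bound (violated).

Step 1: Compute V_q(n, t) = Σ_{j=0}^2 C(n, j) (q−1)^j.
  j = 0: C(9,0)·(3)^0 = 1·1 = 1.
  j = 1: C(9,1)·(3)^1 = 9·3 = 27.
  j = 2: C(9,2)·(3)^2 = 36·9 = 324.
  V_q(n, t) = 1 + 27 + 324 = 352.
Step 2: q^n = 4^9 = 262144.
Step 3: Hamming bound ⌊q^n / V_q(n,t)⌋ = ⌊262144/352⌋ = 744.
Step 4: Compare |C| = 1474 to 744: violated.
The claimed |C| lies above the Hamming bound, so no 4-ary code of length 9 with d ≥ 5 can have 1474 codewords.


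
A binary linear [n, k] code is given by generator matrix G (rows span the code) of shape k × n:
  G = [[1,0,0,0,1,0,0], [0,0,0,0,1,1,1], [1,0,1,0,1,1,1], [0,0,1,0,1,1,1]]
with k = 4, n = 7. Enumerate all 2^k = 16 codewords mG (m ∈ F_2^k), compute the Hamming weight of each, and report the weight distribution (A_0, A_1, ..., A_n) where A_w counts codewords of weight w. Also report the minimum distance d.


Weight distribution: A_0 = 1, A_1 = 3, A_2 = 4, A_3 = 4, A_4 = 3, A_5 = 1. Minimum distance d = 1.

Enumerate all 2^4 = 16 messages m ∈ F_2^4.
For each, compute codeword c = mG in F_2^7, then tally its weight.
  m = 0000 → c = 0000000, weight = 0.
  m = 1000 → c = 1000100, weight = 2.
  m = 0100 → c = 0000111, weight = 3.
  m = 1100 → c = 1000011, weight = 3.
  m = 0010 → c = 1010111, weight = 5.
  m = 1010 → c = 0010011, weight = 3.
  m = 0110 → c = 1010000, weight = 2.
  m = 1110 → c = 0010100, weight = 2.
  m = 0001 → c = 0010111, weight = 4.
  m = 1001 → c = 1010011, weight = 4.
  m = 0101 → c = 0010000, weight = 1.
  m = 1101 → c = 1010100, weight = 3.
  m = 0011 → c = 1000000, weight = 1.
  m = 1011 → c = 0000100, weight = 1.
  m = 0111 → c = 1000111, weight = 4.
  m = 1111 → c = 0000011, weight = 2.
Tally weights:
  weight 0: 1 codewords.
  weight 1: 3 codewords.
  weight 2: 4 codewords.
  weight 3: 4 codewords.
  weight 4: 3 codewords.
  weight 5: 1 codewords.
Minimum distance d = smallest w > 0 with A_w > 0 = 1.
Sanity: Σ A_w = 16 = 2^4 = 16 ✓.


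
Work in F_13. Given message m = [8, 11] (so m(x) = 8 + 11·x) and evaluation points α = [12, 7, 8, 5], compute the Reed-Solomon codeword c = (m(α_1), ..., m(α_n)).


c = [10, 7, 5, 11]

Message polynomial: m(x) = 8 + 11·x (mod 13).
For each evaluation point α_i, compute m(α_i) mod 13:
  α_1 = 12: Horner steps 11 → 10, so m(12) = 10.
  α_2 = 7: Horner steps 11 → 7, so m(7) = 7.
  α_3 = 8: Horner steps 11 → 5, so m(8) = 5.
  α_4 = 5: Horner steps 11 → 11, so m(5) = 11.
Codeword c = [10, 7, 5, 11] ∈ F_13^4.


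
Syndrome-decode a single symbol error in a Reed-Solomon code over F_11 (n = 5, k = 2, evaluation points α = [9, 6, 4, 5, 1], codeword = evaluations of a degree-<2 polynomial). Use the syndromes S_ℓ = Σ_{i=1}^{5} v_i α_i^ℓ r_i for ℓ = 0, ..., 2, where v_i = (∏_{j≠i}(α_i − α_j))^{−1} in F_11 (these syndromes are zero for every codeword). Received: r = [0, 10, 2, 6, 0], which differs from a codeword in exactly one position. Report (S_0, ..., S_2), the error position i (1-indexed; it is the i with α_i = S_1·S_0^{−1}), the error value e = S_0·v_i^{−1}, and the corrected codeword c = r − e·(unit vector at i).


S = (3, 3, 3), error at position 5, error magnitude e = 10, c = [0, 10, 2, 6, 1].

Step 1: column multipliers v_i = (∏_{j≠i}(α_i − α_j))^{−1} mod 11.
  i = 1 (α = 9): (9−6)(9−4)(9−5)(9−1) = 3·5·4·8 = 480 ≡ 7, so v_1 = 7^{−1} = 8 (mod 11).
  i = 2 (α = 6): (6−9)(6−4)(6−5)(6−1) = (−3)·2·1·5 = −30 ≡ 3, so v_2 = 3^{−1} = 4 (mod 11).
  i = 3 (α = 4): (4−9)(4−6)(4−5)(4−1) = (−5)·(−2)·(−1)·3 = −30 ≡ 3, so v_3 = 3^{−1} = 4 (mod 11).
  i = 4 (α = 5): (5−9)(5−6)(5−4)(5−1) = (−4)·(−1)·1·4 = 16 ≡ 5, so v_4 = 5^{−1} = 9 (mod 11).
  i = 5 (α = 1): (1−9)(1−6)(1−4)(1−5) = (−8)·(−5)·(−3)·(−4) = 480 ≡ 7, so v_5 = 7^{−1} = 8 (mod 11).
  v = [8, 4, 4, 9, 8].
Step 2: syndromes of r = [0, 10, 2, 6, 0] (all sums mod 11).
  S_0 = Σ v_i r_i = 8·0 + 4·10 + 4·2 + 9·6 + 8·0 = 102 ≡ 3.
  S_1 = Σ v_i α_i r_i = 8·9·0 + 4·6·10 + 4·4·2 + 9·5·6 + 8·1·0 = 542 ≡ 3.
  α_i^2 mod 11 = [4, 3, 5, 3, 1].
  S_2 = Σ v_i α_i^2 r_i = 8·4·0 + 4·3·10 + 4·5·2 + 9·3·6 + 8·1·0 = 322 ≡ 3.
  S = (3, 3, 3) ≠ 0, so r is not a codeword (an error is present).
Step 3: locate the error. For a single error e at position i, S_ℓ = v_i·e·α_i^ℓ, so α_err = S_1/S_0.
  S_0^{−1} = 3^{−1} = 4 (mod 11), so α_err = 3·4 = 12 ≡ 1 = α_5. Error position i = 5.
  Consistency check: S_2/S_1 = 3·4 = 12 ≡ 1 = α_err ✓ (single-error assumption holds).
Step 4: error magnitude e = S_0/v_5 = S_0·∏_{j≠5}(α_5 − α_j) = 3·7 = 21 ≡ 10 (mod 11).
Step 5: correct position 5: c_5 = r_5 − e = 0 − 10 ≡ 1 (mod 11). Hence c = [0, 10, 2, 6, 1].
  Check: interpolating c through the α_i gives m(x) = 8 + 4·x (degree < 2) with m(α_i) = c_i for every i, so c is indeed a codeword.


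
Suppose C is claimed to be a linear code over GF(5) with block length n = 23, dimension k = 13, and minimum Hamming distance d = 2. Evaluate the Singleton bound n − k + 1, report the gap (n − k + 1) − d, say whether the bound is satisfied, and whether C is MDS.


Singleton RHS = n − k + 1 = 11, slack = 9, bound satisfied, not MDS.

Singleton bound: d ≤ n − k + 1.
Here n = 23, k = 13, so n − k + 1 = 11.
Given d = 2, check d ≤ 11: YES.
Slack = (n − k + 1) − d = 9.
The code is NOT MDS (slack = 9 > 0).
Description: the claimed parameters are [23, 13, 2]_5; such a code would be non-MDS.


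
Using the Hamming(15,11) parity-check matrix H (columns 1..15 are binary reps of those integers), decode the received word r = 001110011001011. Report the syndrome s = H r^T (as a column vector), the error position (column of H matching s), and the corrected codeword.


s = (1, 1, 1, 0)^T, error position = 14, corrected codeword c = 001110011001001

Compute s = H r^T mod 2 one row at a time:
  s_1 = 1 + 1 + 0 + 0 + 1 + 0 + 1 + 1 = 5 ≡ 1 (mod 2).
  s_2 = 1 + 1 + 0 + 0 + 1 + 0 + 1 + 1 = 5 ≡ 1 (mod 2).
  s_3 = 0 + 1 + 0 + 0 + 0 + 0 + 1 + 1 = 3 ≡ 1 (mod 2).
  s_4 = 0 + 1 + 1 + 0 + 1 + 0 + 0 + 1 = 4 ≡ 0 (mod 2).
s = (1, 1, 1, 0)^T — this equals column 14 of H (binary 1110), so error is at position 14.
Correct: flip bit 14 of r = 001110011001011 to get c = 001110011001001.


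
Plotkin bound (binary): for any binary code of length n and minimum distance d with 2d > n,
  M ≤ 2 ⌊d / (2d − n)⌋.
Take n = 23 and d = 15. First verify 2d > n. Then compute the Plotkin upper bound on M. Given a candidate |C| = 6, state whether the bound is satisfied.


Plotkin bound M ≤ 4; given |C| = 6 > bound (violated).

Check applicability: 2d = 30, n = 23.
2d − n = 7 > 0, so Plotkin applies.
Compute d/(2d−n) = 15/7 ≈ 2.1429.
⌊d/(2d−n)⌋ = 2.
Plotkin bound: M ≤ 2·2 = 4.
Given |C| = 6, check: VIOLATED.
This |C| is above the Plotkin bound, so no binary code with n = 23, d = 15 and 6 codewords exists.


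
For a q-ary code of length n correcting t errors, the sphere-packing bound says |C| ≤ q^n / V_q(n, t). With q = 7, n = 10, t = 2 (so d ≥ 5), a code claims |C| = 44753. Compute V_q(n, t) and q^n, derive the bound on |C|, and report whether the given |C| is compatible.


V_q(n, t) = 1681, q^n = 282475249, Hamming bound = 168040, |C| = 44753 ≤ bound (satisfied).

Step 1: Compute V_q(n, t) = Σ_{j=0}^2 C(n, j) (q−1)^j.
  j = 0: C(10,0)·(6)^0 = 1·1 = 1.
  j = 1: C(10,1)·(6)^1 = 10·6 = 60.
  j = 2: C(10,2)·(6)^2 = 45·36 = 1620.
  V_q(n, t) = 1 + 60 + 1620 = 1681.
Step 2: q^n = 7^10 = 282475249.
Step 3: Hamming bound ⌊q^n / V_q(n,t)⌋ = ⌊282475249/1681⌋ = 168040.
Step 4: Compare |C| = 44753 to 168040: satisfied.
The claimed |C| lies below the Hamming bound.


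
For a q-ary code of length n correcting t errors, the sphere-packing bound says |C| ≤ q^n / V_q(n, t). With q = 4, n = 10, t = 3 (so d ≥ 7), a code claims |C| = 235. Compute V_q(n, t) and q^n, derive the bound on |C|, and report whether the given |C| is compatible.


V_q(n, t) = 3676, q^n = 1048576, Hamming bound = 285, |C| = 235 ≤ bound (satisfied).

Step 1: Compute V_q(n, t) = Σ_{j=0}^3 C(n, j) (q−1)^j.
  j = 0: C(10,0)·(3)^0 = 1·1 = 1.
  j = 1: C(10,1)·(3)^1 = 10·3 = 30.
  j = 2: C(10,2)·(3)^2 = 45·9 = 405.
  j = 3: C(10,3)·(3)^3 = 120·27 = 3240.
  V_q(n, t) = 1 + 30 + 405 + 3240 = 3676.
Step 2: q^n = 4^10 = 1048576.
Step 3: Hamming bound ⌊q^n / V_q(n,t)⌋ = ⌊1048576/3676⌋ = 285.
Step 4: Compare |C| = 235 to 285: satisfied.
The claimed |C| lies below the Hamming bound.


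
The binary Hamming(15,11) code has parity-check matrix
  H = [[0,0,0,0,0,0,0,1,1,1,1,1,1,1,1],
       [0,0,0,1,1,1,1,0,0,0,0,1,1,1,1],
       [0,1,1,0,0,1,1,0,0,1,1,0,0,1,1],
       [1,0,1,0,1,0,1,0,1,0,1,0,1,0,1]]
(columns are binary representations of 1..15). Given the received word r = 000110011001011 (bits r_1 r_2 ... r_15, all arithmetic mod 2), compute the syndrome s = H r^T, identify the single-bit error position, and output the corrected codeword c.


s = (1, 1, 0, 1)^T, error position = 13, corrected codeword c = 000110011001111

Compute s = H r^T mod 2 one row at a time:
  s_1 = 1 + 1 + 0 + 0 + 1 + 0 + 1 + 1 = 5 ≡ 1 (mod 2).
  s_2 = 1 + 1 + 0 + 0 + 1 + 0 + 1 + 1 = 5 ≡ 1 (mod 2).
  s_3 = 0 + 0 + 0 + 0 + 0 + 0 + 1 + 1 = 2 ≡ 0 (mod 2).
  s_4 = 0 + 0 + 1 + 0 + 1 + 0 + 0 + 1 = 3 ≡ 1 (mod 2).
s = (1, 1, 0, 1)^T — this equals column 13 of H (binary 1101), so error is at position 13.
Correct: flip bit 13 of r = 000110011001011 to get c = 000110011001111.


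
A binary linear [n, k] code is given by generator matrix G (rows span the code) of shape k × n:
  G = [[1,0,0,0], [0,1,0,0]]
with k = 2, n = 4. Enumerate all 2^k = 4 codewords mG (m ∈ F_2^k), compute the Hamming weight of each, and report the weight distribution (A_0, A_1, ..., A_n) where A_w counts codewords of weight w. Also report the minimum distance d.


Weight distribution: A_0 = 1, A_1 = 2, A_2 = 1. Minimum distance d = 1.

Enumerate all 2^2 = 4 messages m ∈ F_2^2.
For each, compute codeword c = mG in F_2^4, then tally its weight.
  m = 00 → c = 0000, weight = 0.
  m = 10 → c = 1000, weight = 1.
  m = 01 → c = 0100, weight = 1.
  m = 11 → c = 1100, weight = 2.
Tally weights:
  weight 0: 1 codewords.
  weight 1: 2 codewords.
  weight 2: 1 codewords.
Minimum distance d = smallest w > 0 with A_w > 0 = 1.
Sanity: Σ A_w = 4 = 2^2 = 4 ✓.


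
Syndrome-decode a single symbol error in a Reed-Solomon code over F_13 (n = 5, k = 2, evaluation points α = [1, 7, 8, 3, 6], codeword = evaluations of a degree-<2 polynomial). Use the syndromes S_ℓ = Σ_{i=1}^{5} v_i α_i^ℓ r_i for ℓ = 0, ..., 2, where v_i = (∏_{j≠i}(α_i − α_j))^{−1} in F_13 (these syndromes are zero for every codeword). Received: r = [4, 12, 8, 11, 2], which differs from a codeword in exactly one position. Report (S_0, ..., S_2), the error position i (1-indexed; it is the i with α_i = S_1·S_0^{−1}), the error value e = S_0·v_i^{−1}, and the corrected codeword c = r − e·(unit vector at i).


S = (5, 1, 8), error at position 3, error magnitude e = 12, c = [4, 12, 9, 11, 2].

Step 1: column multipliers v_i = (∏_{j≠i}(α_i − α_j))^{−1} mod 13.
  i = 1 (α = 1): (1−7)(1−8)(1−3)(1−6) = (−6)·(−7)·(−2)·(−5) = 420 ≡ 4, so v_1 = 4^{−1} = 10 (mod 13).
  i = 2 (α = 7): (7−1)(7−8)(7−3)(7−6) = 6·(−1)·4·1 = −24 ≡ 2, so v_2 = 2^{−1} = 7 (mod 13).
  i = 3 (α = 8): (8−1)(8−7)(8−3)(8−6) = 7·1·5·2 = 70 ≡ 5, so v_3 = 5^{−1} = 8 (mod 13).
  i = 4 (α = 3): (3−1)(3−7)(3−8)(3−6) = 2·(−4)·(−5)·(−3) = −120 ≡ 10, so v_4 = 10^{−1} = 4 (mod 13).
  i = 5 (α = 6): (6−1)(6−7)(6−8)(6−3) = 5·(−1)·(−2)·3 = 30 ≡ 4, so v_5 = 4^{−1} = 10 (mod 13).
  v = [10, 7, 8, 4, 10].
Step 2: syndromes of r = [4, 12, 8, 11, 2] (all sums mod 13).
  S_0 = Σ v_i r_i = 10·4 + 7·12 + 8·8 + 4·11 + 10·2 = 252 ≡ 5.
  S_1 = Σ v_i α_i r_i = 10·1·4 + 7·7·12 + 8·8·8 + 4·3·11 + 10·6·2 = 1392 ≡ 1.
  α_i^2 mod 13 = [1, 10, 12, 9, 10].
  S_2 = Σ v_i α_i^2 r_i = 10·1·4 + 7·10·12 + 8·12·8 + 4·9·11 + 10·10·2 = 2244 ≡ 8.
  S = (5, 1, 8) ≠ 0, so r is not a codeword (an error is present).
Step 3: locate the error. For a single error e at position i, S_ℓ = v_i·e·α_i^ℓ, so α_err = S_1/S_0.
  S_0^{−1} = 5^{−1} = 8 (mod 13), so α_err = 1·8 = 8 ≡ 8 = α_3. Error position i = 3.
  Consistency check: S_2/S_1 = 8·1 = 8 ≡ 8 = α_err ✓ (single-error assumption holds).
Step 4: error magnitude e = S_0/v_3 = S_0·∏_{j≠3}(α_3 − α_j) = 5·5 = 25 ≡ 12 (mod 13).
Step 5: correct position 3: c_3 = r_3 − e = 8 − 12 ≡ 9 (mod 13). Hence c = [4, 12, 9, 11, 2].
  Check: interpolating c through the α_i gives m(x) = 7 + 10·x (degree < 2) with m(α_i) = c_i for every i, so c is indeed a codeword.


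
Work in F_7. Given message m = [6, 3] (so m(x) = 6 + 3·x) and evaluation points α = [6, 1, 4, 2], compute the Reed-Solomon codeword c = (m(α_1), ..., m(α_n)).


c = [3, 2, 4, 5]

Message polynomial: m(x) = 6 + 3·x (mod 7).
For each evaluation point α_i, compute m(α_i) mod 7:
  α_1 = 6: Horner steps 3 → 3, so m(6) = 3.
  α_2 = 1: Horner steps 3 → 2, so m(1) = 2.
  α_3 = 4: Horner steps 3 → 4, so m(4) = 4.
  α_4 = 2: Horner steps 3 → 5, so m(2) = 5.
Codeword c = [3, 2, 4, 5] ∈ F_7^4.


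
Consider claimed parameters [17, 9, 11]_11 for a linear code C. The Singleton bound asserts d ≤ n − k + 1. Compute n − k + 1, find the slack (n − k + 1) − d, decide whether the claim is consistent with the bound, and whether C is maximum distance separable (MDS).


Singleton RHS = n − k + 1 = 9, slack = -2, bound violated (no such code; not MDS).

Singleton bound: d ≤ n − k + 1.
Here n = 17, k = 9, so n − k + 1 = 9.
Given d = 11, check d ≤ 9: NO.
Slack = (n − k + 1) − d = -2.
The slack is negative: d = 11 exceeds n − k + 1 = 9 by 2, so the Singleton bound is violated and no linear [17, 9, 11]_11 code can exist. In particular it is not MDS (MDS requires d = n − k + 1 exactly).
Description: the claimed parameters are [17, 9, 11]_11; such a code would be impossible (violates the Singleton bound).


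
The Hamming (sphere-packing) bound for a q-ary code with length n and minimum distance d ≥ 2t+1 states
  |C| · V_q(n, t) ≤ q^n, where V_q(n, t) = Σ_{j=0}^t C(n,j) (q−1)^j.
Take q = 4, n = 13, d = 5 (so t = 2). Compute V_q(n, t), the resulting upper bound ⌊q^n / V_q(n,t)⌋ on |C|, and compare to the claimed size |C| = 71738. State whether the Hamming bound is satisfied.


V_q(n, t) = 742, q^n = 67108864, Hamming bound = 90443, |C| = 71738 ≤ bound (satisfied).

Step 1: Compute V_q(n, t) = Σ_{j=0}^2 C(n, j) (q−1)^j.
  j = 0: C(13,0)·(3)^0 = 1·1 = 1.
  j = 1: C(13,1)·(3)^1 = 13·3 = 39.
  j = 2: C(13,2)·(3)^2 = 78·9 = 702.
  V_q(n, t) = 1 + 39 + 702 = 742.
Step 2: q^n = 4^13 = 67108864.
Step 3: Hamming bound ⌊q^n / V_q(n,t)⌋ = ⌊67108864/742⌋ = 90443.
Step 4: Compare |C| = 71738 to 90443: satisfied.
The claimed |C| lies below the Hamming bound.


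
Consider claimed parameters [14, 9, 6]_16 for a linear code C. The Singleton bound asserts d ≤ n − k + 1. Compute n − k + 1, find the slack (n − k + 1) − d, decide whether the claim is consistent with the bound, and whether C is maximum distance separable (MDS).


Singleton RHS = n − k + 1 = 6, slack = 0, bound satisfied, MDS.

Singleton bound: d ≤ n − k + 1.
Here n = 14, k = 9, so n − k + 1 = 6.
Given d = 6, check d ≤ 6: YES.
Slack = (n − k + 1) − d = 0.
The code is MDS (slack = 0).
Description: the claimed parameters are [14, 9, 6]_16; such a code would be MDS (meets Singleton bound).


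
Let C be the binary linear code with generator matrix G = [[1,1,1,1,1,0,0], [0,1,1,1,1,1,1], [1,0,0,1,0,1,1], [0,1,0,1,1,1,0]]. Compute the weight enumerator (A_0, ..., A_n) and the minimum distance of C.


Weight distribution: A_0 = 1, A_1 = 1, A_2 = 1, A_3 = 4, A_4 = 5, A_5 = 3, A_6 = 1. Minimum distance d = 1.

Enumerate all 2^4 = 16 messages m ∈ F_2^4.
For each, compute codeword c = mG in F_2^7, then tally its weight.
  m = 0000 → c = 0000000, weight = 0.
  m = 1000 → c = 1111100, weight = 5.
  m = 0100 → c = 0111111, weight = 6.
  m = 1100 → c = 1000011, weight = 3.
  m = 0010 → c = 1001011, weight = 4.
  m = 1010 → c = 0110111, weight = 5.
  m = 0110 → c = 1110100, weight = 4.
  m = 1110 → c = 0001000, weight = 1.
  m = 0001 → c = 0101110, weight = 4.
  m = 1001 → c = 1010010, weight = 3.
  m = 0101 → c = 0010001, weight = 2.
  m = 1101 → c = 1101101, weight = 5.
  m = 0011 → c = 1100101, weight = 4.
  m = 1011 → c = 0011001, weight = 3.
  m = 0111 → c = 1011010, weight = 4.
  m = 1111 → c = 0100110, weight = 3.
Tally weights:
  weight 0: 1 codewords.
  weight 1: 1 codewords.
  weight 2: 1 codewords.
  weight 3: 4 codewords.
  weight 4: 5 codewords.
  weight 5: 3 codewords.
  weight 6: 1 codewords.
Minimum distance d = smallest w > 0 with A_w > 0 = 1.
Sanity: Σ A_w = 16 = 2^4 = 16 ✓.


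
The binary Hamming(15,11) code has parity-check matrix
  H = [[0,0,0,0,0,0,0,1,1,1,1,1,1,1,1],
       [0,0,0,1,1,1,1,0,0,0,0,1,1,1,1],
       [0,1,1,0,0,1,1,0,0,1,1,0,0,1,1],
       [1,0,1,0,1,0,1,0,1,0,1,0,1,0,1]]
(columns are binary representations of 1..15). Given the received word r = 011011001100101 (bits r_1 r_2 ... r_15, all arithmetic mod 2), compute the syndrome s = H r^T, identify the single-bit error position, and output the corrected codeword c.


s = (0, 0, 1, 1)^T, error position = 3, corrected codeword c = 010011001100101

Compute s = H r^T mod 2 one row at a time:
  s_1 = 0 + 1 + 1 + 0 + 0 + 1 + 0 + 1 = 4 ≡ 0 (mod 2).
  s_2 = 0 + 1 + 1 + 0 + 0 + 1 + 0 + 1 = 4 ≡ 0 (mod 2).
  s_3 = 1 + 1 + 1 + 0 + 1 + 0 + 0 + 1 = 5 ≡ 1 (mod 2).
  s_4 = 0 + 1 + 1 + 0 + 1 + 0 + 1 + 1 = 5 ≡ 1 (mod 2).
s = (0, 0, 1, 1)^T — this equals column 3 of H (binary 0011), so error is at position 3.
Correct: flip bit 3 of r = 011011001100101 to get c = 010011001100101.


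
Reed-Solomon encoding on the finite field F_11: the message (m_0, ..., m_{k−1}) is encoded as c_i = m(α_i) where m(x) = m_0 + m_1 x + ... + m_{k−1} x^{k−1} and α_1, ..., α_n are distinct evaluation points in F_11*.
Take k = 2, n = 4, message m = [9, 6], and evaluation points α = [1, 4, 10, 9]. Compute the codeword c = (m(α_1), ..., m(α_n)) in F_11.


c = [4, 0, 3, 8]

Message polynomial: m(x) = 9 + 6·x (mod 11).
For each evaluation point α_i, compute m(α_i) mod 11:
  α_1 = 1: Horner steps 6 → 4, so m(1) = 4.
  α_2 = 4: Horner steps 6 → 0, so m(4) = 0.
  α_3 = 10: Horner steps 6 → 3, so m(10) = 3.
  α_4 = 9: Horner steps 6 → 8, so m(9) = 8.
Codeword c = [4, 0, 3, 8] ∈ F_11^4.


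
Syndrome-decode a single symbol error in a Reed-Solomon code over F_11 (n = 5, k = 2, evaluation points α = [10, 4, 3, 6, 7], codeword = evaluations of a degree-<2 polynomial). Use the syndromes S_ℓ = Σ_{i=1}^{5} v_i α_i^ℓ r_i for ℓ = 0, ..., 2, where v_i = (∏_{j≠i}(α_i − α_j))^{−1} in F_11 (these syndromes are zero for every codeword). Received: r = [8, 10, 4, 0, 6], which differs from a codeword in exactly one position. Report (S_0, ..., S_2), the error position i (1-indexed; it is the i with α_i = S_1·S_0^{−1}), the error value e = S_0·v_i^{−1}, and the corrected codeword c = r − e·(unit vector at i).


S = (8, 3, 8), error at position 1, error magnitude e = 6, c = [2, 10, 4, 0, 6].

Step 1: column multipliers v_i = (∏_{j≠i}(α_i − α_j))^{−1} mod 11.
  i = 1 (α = 10): (10−4)(10−3)(10−6)(10−7) = 6·7·4·3 = 504 ≡ 9, so v_1 = 9^{−1} = 5 (mod 11).
  i = 2 (α = 4): (4−10)(4−3)(4−6)(4−7) = (−6)·1·(−2)·(−3) = −36 ≡ 8, so v_2 = 8^{−1} = 7 (mod 11).
  i = 3 (α = 3): (3−10)(3−4)(3−6)(3−7) = (−7)·(−1)·(−3)·(−4) = 84 ≡ 7, so v_3 = 7^{−1} = 8 (mod 11).
  i = 4 (α = 6): (6−10)(6−4)(6−3)(6−7) = (−4)·2·3·(−1) = 24 ≡ 2, so v_4 = 2^{−1} = 6 (mod 11).
  i = 5 (α = 7): (7−10)(7−4)(7−3)(7−6) = (−3)·3·4·1 = −36 ≡ 8, so v_5 = 8^{−1} = 7 (mod 11).
  v = [5, 7, 8, 6, 7].
Step 2: syndromes of r = [8, 10, 4, 0, 6] (all sums mod 11).
  S_0 = Σ v_i r_i = 5·8 + 7·10 + 8·4 + 6·0 + 7·6 = 184 ≡ 8.
  S_1 = Σ v_i α_i r_i = 5·10·8 + 7·4·10 + 8·3·4 + 6·6·0 + 7·7·6 = 1070 ≡ 3.
  α_i^2 mod 11 = [1, 5, 9, 3, 5].
  S_2 = Σ v_i α_i^2 r_i = 5·1·8 + 7·5·10 + 8·9·4 + 6·3·0 + 7·5·6 = 888 ≡ 8.
  S = (8, 3, 8) ≠ 0, so r is not a codeword (an error is present).
Step 3: locate the error. For a single error e at position i, S_ℓ = v_i·e·α_i^ℓ, so α_err = S_1/S_0.
  S_0^{−1} = 8^{−1} = 7 (mod 11), so α_err = 3·7 = 21 ≡ 10 = α_1. Error position i = 1.
  Consistency check: S_2/S_1 = 8·4 = 32 ≡ 10 = α_err ✓ (single-error assumption holds).
Step 4: error magnitude e = S_0/v_1 = S_0·∏_{j≠1}(α_1 − α_j) = 8·9 = 72 ≡ 6 (mod 11).
Step 5: correct position 1: c_1 = r_1 − e = 8 − 6 ≡ 2 (mod 11). Hence c = [2, 10, 4, 0, 6].
  Check: interpolating c through the α_i gives m(x) = 8 + 6·x (degree < 2) with m(α_i) = c_i for every i, so c is indeed a codeword.


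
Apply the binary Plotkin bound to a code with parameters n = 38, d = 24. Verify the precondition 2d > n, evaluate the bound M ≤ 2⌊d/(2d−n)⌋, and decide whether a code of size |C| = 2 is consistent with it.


Plotkin bound M ≤ 4; given |C| = 2 ≤ bound (satisfied).

Check applicability: 2d = 48, n = 38.
2d − n = 10 > 0, so Plotkin applies.
Compute d/(2d−n) = 24/10 ≈ 2.4000.
⌊d/(2d−n)⌋ = 2.
Plotkin bound: M ≤ 2·2 = 4.
Given |C| = 2, check: satisfied.
This |C| is below the Plotkin bound.


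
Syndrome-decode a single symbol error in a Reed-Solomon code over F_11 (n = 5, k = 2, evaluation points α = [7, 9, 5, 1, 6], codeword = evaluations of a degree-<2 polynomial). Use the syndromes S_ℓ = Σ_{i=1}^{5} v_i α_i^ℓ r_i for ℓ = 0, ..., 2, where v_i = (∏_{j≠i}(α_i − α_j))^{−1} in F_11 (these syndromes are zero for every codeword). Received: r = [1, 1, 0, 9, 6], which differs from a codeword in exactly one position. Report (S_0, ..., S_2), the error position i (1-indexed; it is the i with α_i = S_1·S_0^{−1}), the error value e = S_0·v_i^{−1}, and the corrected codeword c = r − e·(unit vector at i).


S = (2, 7, 8), error at position 2, error magnitude e = 10, c = [1, 2, 0, 9, 6].

Step 1: column multipliers v_i = (∏_{j≠i}(α_i − α_j))^{−1} mod 11.
  i = 1 (α = 7): (7−9)(7−5)(7−1)(7−6) = (−2)·2·6·1 = −24 ≡ 9, so v_1 = 9^{−1} = 5 (mod 11).
  i = 2 (α = 9): (9−7)(9−5)(9−1)(9−6) = 2·4·8·3 = 192 ≡ 5, so v_2 = 5^{−1} = 9 (mod 11).
  i = 3 (α = 5): (5−7)(5−9)(5−1)(5−6) = (−2)·(−4)·4·(−1) = −32 ≡ 1, so v_3 = 1^{−1} = 1 (mod 11).
  i = 4 (α = 1): (1−7)(1−9)(1−5)(1−6) = (−6)·(−8)·(−4)·(−5) = 960 ≡ 3, so v_4 = 3^{−1} = 4 (mod 11).
  i = 5 (α = 6): (6−7)(6−9)(6−5)(6−1) = (−1)·(−3)·1·5 = 15 ≡ 4, so v_5 = 4^{−1} = 3 (mod 11).
  v = [5, 9, 1, 4, 3].
Step 2: syndromes of r = [1, 1, 0, 9, 6] (all sums mod 11).
  S_0 = Σ v_i r_i = 5·1 + 9·1 + 1·0 + 4·9 + 3·6 = 68 ≡ 2.
  S_1 = Σ v_i α_i r_i = 5·7·1 + 9·9·1 + 1·5·0 + 4·1·9 + 3·6·6 = 260 ≡ 7.
  α_i^2 mod 11 = [5, 4, 3, 1, 3].
  S_2 = Σ v_i α_i^2 r_i = 5·5·1 + 9·4·1 + 1·3·0 + 4·1·9 + 3·3·6 = 151 ≡ 8.
  S = (2, 7, 8) ≠ 0, so r is not a codeword (an error is present).
Step 3: locate the error. For a single error e at position i, S_ℓ = v_i·e·α_i^ℓ, so α_err = S_1/S_0.
  S_0^{−1} = 2^{−1} = 6 (mod 11), so α_err = 7·6 = 42 ≡ 9 = α_2. Error position i = 2.
  Consistency check: S_2/S_1 = 8·8 = 64 ≡ 9 = α_err ✓ (single-error assumption holds).
Step 4: error magnitude e = S_0/v_2 = S_0·∏_{j≠2}(α_2 − α_j) = 2·5 = 10 ≡ 10 (mod 11).
Step 5: correct position 2: c_2 = r_2 − e = 1 − 10 ≡ 2 (mod 11). Hence c = [1, 2, 0, 9, 6].
  Check: interpolating c through the α_i gives m(x) = 3 + 6·x (degree < 2) with m(α_i) = c_i for every i, so c is indeed a codeword.


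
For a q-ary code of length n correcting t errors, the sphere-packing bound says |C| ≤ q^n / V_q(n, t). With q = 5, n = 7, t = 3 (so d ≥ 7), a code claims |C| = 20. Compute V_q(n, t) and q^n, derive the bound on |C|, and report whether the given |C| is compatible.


V_q(n, t) = 2605, q^n = 78125, Hamming bound = 29, |C| = 20 ≤ bound (satisfied).

Step 1: Compute V_q(n, t) = Σ_{j=0}^3 C(n, j) (q−1)^j.
  j = 0: C(7,0)·(4)^0 = 1·1 = 1.
  j = 1: C(7,1)·(4)^1 = 7·4 = 28.
  j = 2: C(7,2)·(4)^2 = 21·16 = 336.
  j = 3: C(7,3)·(4)^3 = 35·64 = 2240.
  V_q(n, t) = 1 + 28 + 336 + 2240 = 2605.
Step 2: q^n = 5^7 = 78125.
Step 3: Hamming bound ⌊q^n / V_q(n,t)⌋ = ⌊78125/2605⌋ = 29.
Step 4: Compare |C| = 20 to 29: satisfied.
The claimed |C| lies below the Hamming bound.


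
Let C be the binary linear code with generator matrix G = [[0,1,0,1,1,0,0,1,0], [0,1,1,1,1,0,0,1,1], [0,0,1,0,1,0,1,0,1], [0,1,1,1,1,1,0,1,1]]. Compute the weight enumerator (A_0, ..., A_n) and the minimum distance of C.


Weight distribution: A_0 = 1, A_1 = 1, A_2 = 2, A_3 = 2, A_4 = 3, A_5 = 3, A_6 = 2, A_7 = 2. Minimum distance d = 1.

Enumerate all 2^4 = 16 messages m ∈ F_2^4.
For each, compute codeword c = mG in F_2^9, then tally its weight.
  m = 0000 → c = 000000000, weight = 0.
  m = 1000 → c = 010110010, weight = 4.
  m = 0100 → c = 011110011, weight = 6.
  m = 1100 → c = 001000001, weight = 2.
  m = 0010 → c = 001010101, weight = 4.
  m = 1010 → c = 011100111, weight = 6.
  m = 0110 → c = 010100110, weight = 4.
  m = 1110 → c = 000010100, weight = 2.
  m = 0001 → c = 011111011, weight = 7.
  m = 1001 → c = 001001001, weight = 3.
  m = 0101 → c = 000001000, weight = 1.
  m = 1101 → c = 010111010, weight = 5.
  m = 0011 → c = 010101110, weight = 5.
  m = 1011 → c = 000011100, weight = 3.
  m = 0111 → c = 001011101, weight = 5.
  m = 1111 → c = 011101111, weight = 7.
Tally weights:
  weight 0: 1 codewords.
  weight 1: 1 codewords.
  weight 2: 2 codewords.
  weight 3: 2 codewords.
  weight 4: 3 codewords.
  weight 5: 3 codewords.
  weight 6: 2 codewords.
  weight 7: 2 codewords.
Minimum distance d = smallest w > 0 with A_w > 0 = 1.
Sanity: Σ A_w = 16 = 2^4 = 16 ✓.


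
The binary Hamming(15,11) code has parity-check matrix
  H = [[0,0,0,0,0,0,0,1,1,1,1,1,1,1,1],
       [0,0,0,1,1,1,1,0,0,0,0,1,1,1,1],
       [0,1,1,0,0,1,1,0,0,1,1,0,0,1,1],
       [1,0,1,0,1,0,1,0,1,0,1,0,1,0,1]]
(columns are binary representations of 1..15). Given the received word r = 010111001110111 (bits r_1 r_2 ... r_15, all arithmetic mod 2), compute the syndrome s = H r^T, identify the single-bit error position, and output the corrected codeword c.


s = (0, 0, 0, 1)^T, error position = 1, corrected codeword c = 110111001110111

Compute s = H r^T mod 2 one row at a time:
  s_1 = 0 + 1 + 1 + 1 + 0 + 1 + 1 + 1 = 6 ≡ 0 (mod 2).
  s_2 = 1 + 1 + 1 + 0 + 0 + 1 + 1 + 1 = 6 ≡ 0 (mod 2).
  s_3 = 1 + 0 + 1 + 0 + 1 + 1 + 1 + 1 = 6 ≡ 0 (mod 2).
  s_4 = 0 + 0 + 1 + 0 + 1 + 1 + 1 + 1 = 5 ≡ 1 (mod 2).
s = (0, 0, 0, 1)^T — this equals column 1 of H (binary 0001), so error is at position 1.
Correct: flip bit 1 of r = 010111001110111 to get c = 110111001110111.


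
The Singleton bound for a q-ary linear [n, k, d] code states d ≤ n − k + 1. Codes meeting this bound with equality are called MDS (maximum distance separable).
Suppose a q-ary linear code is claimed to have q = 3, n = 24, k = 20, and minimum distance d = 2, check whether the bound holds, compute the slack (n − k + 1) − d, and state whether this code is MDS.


Singleton RHS = n − k + 1 = 5, slack = 3, bound satisfied, not MDS.

Singleton bound: d ≤ n − k + 1.
Here n = 24, k = 20, so n − k + 1 = 5.
Given d = 2, check d ≤ 5: YES.
Slack = (n − k + 1) − d = 3.
The code is NOT MDS (slack = 3 > 0).
Description: the claimed parameters are [24, 20, 2]_3; such a code would be non-MDS.


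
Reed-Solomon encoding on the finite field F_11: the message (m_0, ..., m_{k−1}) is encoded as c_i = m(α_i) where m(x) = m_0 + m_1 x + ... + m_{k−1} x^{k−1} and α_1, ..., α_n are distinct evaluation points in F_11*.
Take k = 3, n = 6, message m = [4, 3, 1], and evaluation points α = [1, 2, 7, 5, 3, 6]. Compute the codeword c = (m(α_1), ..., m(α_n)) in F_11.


c = [8, 3, 8, 0, 0, 3]

Message polynomial: m(x) = 4 + 3·x + 1·x^2 (mod 11).
For each evaluation point α_i, compute m(α_i) mod 11:
  α_1 = 1: Horner steps 1 → 4 → 8, so m(1) = 8.
  α_2 = 2: Horner steps 1 → 5 → 3, so m(2) = 3.
  α_3 = 7: Horner steps 1 → 10 → 8, so m(7) = 8.
  α_4 = 5: Horner steps 1 → 8 → 0, so m(5) = 0.
  α_5 = 3: Horner steps 1 → 6 → 0, so m(3) = 0.
  α_6 = 6: Horner steps 1 → 9 → 3, so m(6) = 3.
Codeword c = [8, 3, 8, 0, 0, 3] ∈ F_11^6.


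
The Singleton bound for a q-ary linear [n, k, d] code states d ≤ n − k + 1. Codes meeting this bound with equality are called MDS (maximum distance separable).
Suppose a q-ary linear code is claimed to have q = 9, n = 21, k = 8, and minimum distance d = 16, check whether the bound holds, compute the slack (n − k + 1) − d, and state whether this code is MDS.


Singleton RHS = n − k + 1 = 14, slack = -2, bound violated (no such code; not MDS).

Singleton bound: d ≤ n − k + 1.
Here n = 21, k = 8, so n − k + 1 = 14.
Given d = 16, check d ≤ 14: NO.
Slack = (n − k + 1) − d = -2.
The slack is negative: d = 16 exceeds n − k + 1 = 14 by 2, so the Singleton bound is violated and no linear [21, 8, 16]_9 code can exist. In particular it is not MDS (MDS requires d = n − k + 1 exactly).
Description: the claimed parameters are [21, 8, 16]_9; such a code would be impossible (violates the Singleton bound).


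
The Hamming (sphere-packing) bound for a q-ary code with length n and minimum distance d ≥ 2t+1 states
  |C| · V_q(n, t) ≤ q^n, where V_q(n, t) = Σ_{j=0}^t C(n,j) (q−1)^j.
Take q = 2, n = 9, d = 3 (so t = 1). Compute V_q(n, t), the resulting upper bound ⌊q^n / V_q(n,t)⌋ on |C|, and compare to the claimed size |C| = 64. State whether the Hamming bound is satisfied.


V_q(n, t) = 10, q^n = 512, Hamming bound = 51, |C| = 64 > bound (violated).

Step 1: Compute V_q(n, t) = Σ_{j=0}^1 C(n, j) (q−1)^j.
  j = 0: C(9,0)·(1)^0 = 1·1 = 1.
  j = 1: C(9,1)·(1)^1 = 9·1 = 9.
  V_q(n, t) = 1 + 9 = 10.
Step 2: q^n = 2^9 = 512.
Step 3: Hamming bound ⌊q^n / V_q(n,t)⌋ = ⌊512/10⌋ = 51.
Step 4: Compare |C| = 64 to 51: violated.
The claimed |C| lies above the Hamming bound, so no 2-ary code of length 9 with d ≥ 3 can have 64 codewords.


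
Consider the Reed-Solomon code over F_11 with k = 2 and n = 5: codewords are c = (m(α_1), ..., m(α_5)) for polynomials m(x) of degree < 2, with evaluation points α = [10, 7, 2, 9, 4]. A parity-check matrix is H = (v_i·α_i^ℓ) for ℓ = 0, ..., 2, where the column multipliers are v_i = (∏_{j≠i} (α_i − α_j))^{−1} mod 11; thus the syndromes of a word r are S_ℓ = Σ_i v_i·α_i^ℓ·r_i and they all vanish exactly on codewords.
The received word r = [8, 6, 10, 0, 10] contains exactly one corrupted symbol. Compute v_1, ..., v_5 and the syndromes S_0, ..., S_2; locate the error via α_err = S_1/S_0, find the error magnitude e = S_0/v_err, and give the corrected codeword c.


S = (4, 5, 9), error at position 5, error magnitude e = 6, c = [8, 6, 10, 0, 4].

Step 1: column multipliers v_i = (∏_{j≠i}(α_i − α_j))^{−1} mod 11.
  i = 1 (α = 10): (10−7)(10−2)(10−9)(10−4) = 3·8·1·6 = 144 ≡ 1, so v_1 = 1^{−1} = 1 (mod 11).
  i = 2 (α = 7): (7−10)(7−2)(7−9)(7−4) = (−3)·5·(−2)·3 = 90 ≡ 2, so v_2 = 2^{−1} = 6 (mod 11).
  i = 3 (α = 2): (2−10)(2−7)(2−9)(2−4) = (−8)·(−5)·(−7)·(−2) = 560 ≡ 10, so v_3 = 10^{−1} = 10 (mod 11).
  i = 4 (α = 9): (9−10)(9−7)(9−2)(9−4) = (−1)·2·7·5 = −70 ≡ 7, so v_4 = 7^{−1} = 8 (mod 11).
  i = 5 (α = 4): (4−10)(4−7)(4−2)(4−9) = (−6)·(−3)·2·(−5) = −180 ≡ 7, so v_5 = 7^{−1} = 8 (mod 11).
  v = [1, 6, 10, 8, 8].
Step 2: syndromes of r = [8, 6, 10, 0, 10] (all sums mod 11).
  S_0 = Σ v_i r_i = 1·8 + 6·6 + 10·10 + 8·0 + 8·10 = 224 ≡ 4.
  S_1 = Σ v_i α_i r_i = 1·10·8 + 6·7·6 + 10·2·10 + 8·9·0 + 8·4·10 = 852 ≡ 5.
  α_i^2 mod 11 = [1, 5, 4, 4, 5].
  S_2 = Σ v_i α_i^2 r_i = 1·1·8 + 6·5·6 + 10·4·10 + 8·4·0 + 8·5·10 = 988 ≡ 9.
  S = (4, 5, 9) ≠ 0, so r is not a codeword (an error is present).
Step 3: locate the error. For a single error e at position i, S_ℓ = v_i·e·α_i^ℓ, so α_err = S_1/S_0.
  S_0^{−1} = 4^{−1} = 3 (mod 11), so α_err = 5·3 = 15 ≡ 4 = α_5. Error position i = 5.
  Consistency check: S_2/S_1 = 9·9 = 81 ≡ 4 = α_err ✓ (single-error assumption holds).
Step 4: error magnitude e = S_0/v_5 = S_0·∏_{j≠5}(α_5 − α_j) = 4·7 = 28 ≡ 6 (mod 11).
Step 5: correct position 5: c_5 = r_5 − e = 10 − 6 ≡ 4 (mod 11). Hence c = [8, 6, 10, 0, 4].
  Check: interpolating c through the α_i gives m(x) = 5 + 8·x (degree < 2) with m(α_i) = c_i for every i, so c is indeed a codeword.


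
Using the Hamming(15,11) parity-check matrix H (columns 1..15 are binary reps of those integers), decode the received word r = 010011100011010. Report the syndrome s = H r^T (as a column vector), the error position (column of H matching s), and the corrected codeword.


s = (1, 1, 1, 1)^T, error position = 15, corrected codeword c = 010011100011011

Compute s = H r^T mod 2 one row at a time:
  s_1 = 0 + 0 + 0 + 1 + 1 + 0 + 1 + 0 = 3 ≡ 1 (mod 2).
  s_2 = 0 + 1 + 1 + 1 + 1 + 0 + 1 + 0 = 5 ≡ 1 (mod 2).
  s_3 = 1 + 0 + 1 + 1 + 0 + 1 + 1 + 0 = 5 ≡ 1 (mod 2).
  s_4 = 0 + 0 + 1 + 1 + 0 + 1 + 0 + 0 = 3 ≡ 1 (mod 2).
s = (1, 1, 1, 1)^T — this equals column 15 of H (binary 1111), so error is at position 15.
Correct: flip bit 15 of r = 010011100011010 to get c = 010011100011011.


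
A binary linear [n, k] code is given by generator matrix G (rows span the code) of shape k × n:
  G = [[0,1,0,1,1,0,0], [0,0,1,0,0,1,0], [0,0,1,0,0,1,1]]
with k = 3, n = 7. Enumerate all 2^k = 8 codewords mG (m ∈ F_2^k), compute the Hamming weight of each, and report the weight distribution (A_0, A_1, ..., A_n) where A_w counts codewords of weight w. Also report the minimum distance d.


Weight distribution: A_0 = 1, A_1 = 1, A_2 = 1, A_3 = 2, A_4 = 1, A_5 = 1, A_6 = 1. Minimum distance d = 1.

Enumerate all 2^3 = 8 messages m ∈ F_2^3.
For each, compute codeword c = mG in F_2^7, then tally its weight.
  m = 000 → c = 0000000, weight = 0.
  m = 100 → c = 0101100, weight = 3.
  m = 010 → c = 0010010, weight = 2.
  m = 110 → c = 0111110, weight = 5.
  m = 001 → c = 0010011, weight = 3.
  m = 101 → c = 0111111, weight = 6.
  m = 011 → c = 0000001, weight = 1.
  m = 111 → c = 0101101, weight = 4.
Tally weights:
  weight 0: 1 codewords.
  weight 1: 1 codewords.
  weight 2: 1 codewords.
  weight 3: 2 codewords.
  weight 4: 1 codewords.
  weight 5: 1 codewords.
  weight 6: 1 codewords.
Minimum distance d = smallest w > 0 with A_w > 0 = 1.
Sanity: Σ A_w = 8 = 2^3 = 8 ✓.


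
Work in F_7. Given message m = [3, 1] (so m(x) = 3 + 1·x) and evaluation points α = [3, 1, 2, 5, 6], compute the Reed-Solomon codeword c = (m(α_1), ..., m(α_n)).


c = [6, 4, 5, 1, 2]

Message polynomial: m(x) = 3 + 1·x (mod 7).
For each evaluation point α_i, compute m(α_i) mod 7:
  α_1 = 3: Horner steps 1 → 6, so m(3) = 6.
  α_2 = 1: Horner steps 1 → 4, so m(1) = 4.
  α_3 = 2: Horner steps 1 → 5, so m(2) = 5.
  α_4 = 5: Horner steps 1 → 1, so m(5) = 1.
  α_5 = 6: Horner steps 1 → 2, so m(6) = 2.
Codeword c = [6, 4, 5, 1, 2] ∈ F_7^5.


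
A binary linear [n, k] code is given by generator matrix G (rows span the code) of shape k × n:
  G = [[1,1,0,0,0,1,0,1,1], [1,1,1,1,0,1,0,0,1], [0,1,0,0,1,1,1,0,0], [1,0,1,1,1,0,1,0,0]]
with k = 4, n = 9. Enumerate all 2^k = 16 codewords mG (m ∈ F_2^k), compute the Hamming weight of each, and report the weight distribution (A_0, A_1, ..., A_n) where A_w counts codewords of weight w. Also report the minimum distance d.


Weight distribution: A_0 = 1, A_1 = 1, A_3 = 1, A_4 = 4, A_5 = 5, A_6 = 2, A_7 = 1, A_8 = 1. Minimum distance d = 1.

Enumerate all 2^4 = 16 messages m ∈ F_2^4.
For each, compute codeword c = mG in F_2^9, then tally its weight.
  m = 0000 → c = 000000000, weight = 0.
  m = 1000 → c = 110001011, weight = 5.
  m = 0100 → c = 111101001, weight = 6.
  m = 1100 → c = 001100010, weight = 3.
  m = 0010 → c = 010011100, weight = 4.
  m = 1010 → c = 100010111, weight = 5.
  m = 0110 → c = 101110101, weight = 6.
  m = 1110 → c = 011111110, weight = 7.
  m = 0001 → c = 101110100, weight = 5.
  m = 1001 → c = 011111111, weight = 8.
  m = 0101 → c = 010011101, weight = 5.
  m = 1101 → c = 100010110, weight = 4.
  m = 0011 → c = 111101000, weight = 5.
  m = 1011 → c = 001100011, weight = 4.
  m = 0111 → c = 000000001, weight = 1.
  m = 1111 → c = 110001010, weight = 4.
Tally weights:
  weight 0: 1 codewords.
  weight 1: 1 codewords.
  weight 3: 1 codewords.
  weight 4: 4 codewords.
  weight 5: 5 codewords.
  weight 6: 2 codewords.
  weight 7: 1 codewords.
  weight 8: 1 codewords.
Minimum distance d = smallest w > 0 with A_w > 0 = 1.
Sanity: Σ A_w = 16 = 2^4 = 16 ✓.
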